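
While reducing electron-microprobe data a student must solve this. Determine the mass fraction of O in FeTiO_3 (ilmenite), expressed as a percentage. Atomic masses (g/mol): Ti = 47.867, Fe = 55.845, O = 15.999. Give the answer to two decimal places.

Formula mass = 1*55.845 + 1*47.867 + 3*15.999 = 151.709 g/mol, of which 47.997 g is O.
So O makes up 47.997/151.709 = 0.3164 of the mass, i.e. 31.64%.

31.64 wt%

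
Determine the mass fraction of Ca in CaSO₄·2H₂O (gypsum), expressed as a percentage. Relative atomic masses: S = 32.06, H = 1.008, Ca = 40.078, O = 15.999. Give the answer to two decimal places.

Formula mass = 1*40.078 + 1*32.06 + 6*15.999 + 4*1.008 = 172.164 g/mol, of which 40.078 g is Ca.
So Ca makes up 40.078/172.164 = 0.2328 of the mass, i.e. 23.28%.

23.28 weight percent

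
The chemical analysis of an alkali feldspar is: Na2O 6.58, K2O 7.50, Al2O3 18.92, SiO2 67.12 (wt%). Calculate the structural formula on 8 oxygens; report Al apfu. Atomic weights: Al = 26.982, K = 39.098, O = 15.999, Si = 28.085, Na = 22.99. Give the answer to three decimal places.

0.997 Al apfu

6.58 wt% Na2O ÷ 61.979 g/mol = 0.10616 mol, giving 0.21232 Na and 0.10616 O.
7.50 wt% K2O ÷ 94.195 g/mol = 0.07962 mol, giving 0.15924 K and 0.07962 O.
18.92 wt% Al2O3 ÷ 101.961 g/mol = 0.18556 mol, giving 0.37112 Al and 0.55668 O.
67.12 wt% SiO2 ÷ 60.083 g/mol = 1.11712 mol, giving 1.11712 Si and 2.23424 O.
Oxygen sums to 2.97670; scaling by 8/2.97670 = 2.68754 puts the formula on 8 O.
Al: 0.37112 × 2.68754 = 0.997 atoms per formula unit.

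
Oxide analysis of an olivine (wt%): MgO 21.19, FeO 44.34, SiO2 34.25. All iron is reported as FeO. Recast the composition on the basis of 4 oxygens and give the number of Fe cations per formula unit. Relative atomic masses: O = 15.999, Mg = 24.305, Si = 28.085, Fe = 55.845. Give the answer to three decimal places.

1.081 Fe apfu

21.19 wt% MgO ÷ 40.304 g/mol = 0.52575 mol, giving 0.52575 Mg and 0.52575 O.
44.34 wt% FeO ÷ 71.844 g/mol = 0.61717 mol, giving 0.61717 Fe and 0.61717 O.
34.25 wt% SiO2 ÷ 60.083 g/mol = 0.57004 mol, giving 0.57004 Si and 1.14008 O.
Oxygen sums to 2.28300; scaling by 4/2.28300 = 1.75208 puts the formula on 4 O.
Fe: 0.61717 × 1.75208 = 1.081 atoms per formula unit.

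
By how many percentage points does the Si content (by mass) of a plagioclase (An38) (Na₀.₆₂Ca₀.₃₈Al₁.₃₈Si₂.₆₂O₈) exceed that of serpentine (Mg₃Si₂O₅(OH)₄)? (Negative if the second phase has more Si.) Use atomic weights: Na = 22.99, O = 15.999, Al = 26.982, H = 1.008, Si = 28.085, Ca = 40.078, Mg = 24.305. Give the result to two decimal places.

M(Na₀.₆₂Ca₀.₃₈Al₁.₃₈Si₂.₆₂O₈) = 268.293 g/mol, so wt% Si = 73.583/268.293 × 100 = 27.43%.
M(Mg₃Si₂O₅(OH)₄) = 277.108 g/mol, so wt% Si = 56.170/277.108 × 100 = 20.27%.
27.43 − 20.27 = 7.16 pp.

7.16 percentage points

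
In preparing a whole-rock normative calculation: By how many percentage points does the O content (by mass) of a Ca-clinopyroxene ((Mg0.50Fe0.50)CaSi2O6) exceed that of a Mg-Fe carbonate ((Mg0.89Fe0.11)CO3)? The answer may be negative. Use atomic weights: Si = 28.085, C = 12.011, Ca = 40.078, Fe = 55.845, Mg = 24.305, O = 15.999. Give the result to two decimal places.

O in (Mg0.50Fe0.50)CaSi2O6: molar mass 232.317 g/mol; 6×15.999 = 95.994 g → 41.32 wt%.
O in (Mg0.89Fe0.11)CO3: molar mass 87.782 g/mol; 3×15.999 = 47.997 g → 54.68 wt%.
Difference = 41.32 − 54.68 = -13.36 percentage points.

-13.36 percentage points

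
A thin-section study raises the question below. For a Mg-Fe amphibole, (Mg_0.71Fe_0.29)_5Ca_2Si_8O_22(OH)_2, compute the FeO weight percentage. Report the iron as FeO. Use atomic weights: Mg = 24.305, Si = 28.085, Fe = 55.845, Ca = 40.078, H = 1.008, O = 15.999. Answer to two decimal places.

Formula mass = 858.086 g/mol.
1.45 Fe → 1.4500 mol FeO per formula unit; M(FeO) = 71.844, so FeO mass = 104.174 g.
104.174/858.086 × 100 = 12.14 wt%.

12.14 wt%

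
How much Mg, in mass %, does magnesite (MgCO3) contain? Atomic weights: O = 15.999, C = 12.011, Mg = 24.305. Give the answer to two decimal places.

28.83 mass %

Formula mass = 1*24.305 + 1*12.011 + 3*15.999 = 84.313 g/mol, of which 24.305 g is Mg.
So Mg makes up 24.305/84.313 = 0.2883 of the mass, i.e. 28.83%.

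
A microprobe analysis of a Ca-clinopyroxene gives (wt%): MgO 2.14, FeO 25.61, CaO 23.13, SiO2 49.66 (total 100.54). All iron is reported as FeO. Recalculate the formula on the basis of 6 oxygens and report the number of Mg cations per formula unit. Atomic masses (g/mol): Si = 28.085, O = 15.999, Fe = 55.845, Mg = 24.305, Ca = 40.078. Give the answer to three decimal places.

MgO (M=40.304): mol = 0.05310; Mg = 0.05310, O = 0.05310.
FeO (M=71.844): mol = 0.35647; Fe = 0.35647, O = 0.35647.
CaO (M=56.077): mol = 0.41247; Ca = 0.41247, O = 0.41247.
SiO2 (M=60.083): mol = 0.82652; Si = 0.82652, O = 1.65304.
ΣO = 2.47508; factor = 6/ΣO = 2.42416.
Mg apfu = 0.05310 × 2.42416 = 0.129.

0.129 Mg apfu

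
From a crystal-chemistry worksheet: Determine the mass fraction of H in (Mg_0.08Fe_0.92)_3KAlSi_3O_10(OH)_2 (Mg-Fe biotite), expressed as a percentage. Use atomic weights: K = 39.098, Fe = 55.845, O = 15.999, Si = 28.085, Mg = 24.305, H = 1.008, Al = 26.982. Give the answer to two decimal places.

0.40 wt%

M((Mg_0.08Fe_0.92)_3KAlSi_3O_10(OH)_2) = 504.304 g/mol.
H contributes 2 × 1.008 = 2.016 g per mole.
2.016/504.304 = 0.0040 → 0.40%.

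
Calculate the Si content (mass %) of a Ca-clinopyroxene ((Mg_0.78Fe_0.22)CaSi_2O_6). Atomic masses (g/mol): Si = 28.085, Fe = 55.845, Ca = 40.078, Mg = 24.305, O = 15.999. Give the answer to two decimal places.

25.13 mass %

Molar mass of (Mg_0.78Fe_0.22)CaSi_2O_6: 0.78×24.305 + 0.22×55.845 + 1×40.078 + 2×28.085 + 6×15.999 = 223.486 g/mol.
Mass of Si per formula unit: 2 × 28.085 = 56.170 g.
Weight fraction Si = 56.170 / 223.486 = 0.2513.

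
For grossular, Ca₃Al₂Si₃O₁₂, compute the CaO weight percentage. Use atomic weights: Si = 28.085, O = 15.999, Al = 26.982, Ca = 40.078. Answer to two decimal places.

37.35 wt%

Formula mass = 450.441 g/mol.
3 Ca → 3.0000 mol CaO per formula unit; M(CaO) = 56.077, so CaO mass = 168.231 g.
168.231/450.441 × 100 = 37.35 wt%.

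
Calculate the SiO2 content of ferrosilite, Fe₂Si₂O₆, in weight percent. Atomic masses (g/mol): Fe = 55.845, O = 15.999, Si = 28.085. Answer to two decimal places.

45.54 wt%

Formula mass = 263.854 g/mol.
2 Si → 2.0000 mol SiO2 per formula unit; M(SiO2) = 60.083, so SiO2 mass = 120.166 g.
120.166/263.854 × 100 = 45.54 wt%.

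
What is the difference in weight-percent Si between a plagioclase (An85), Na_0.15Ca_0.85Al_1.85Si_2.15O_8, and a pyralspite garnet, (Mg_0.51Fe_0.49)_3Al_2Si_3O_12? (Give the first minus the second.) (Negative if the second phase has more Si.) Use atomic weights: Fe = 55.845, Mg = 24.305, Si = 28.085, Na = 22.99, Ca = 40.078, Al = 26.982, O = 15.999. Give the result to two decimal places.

3.15 percentage points

Si in Na_0.15Ca_0.85Al_1.85Si_2.15O_8: molar mass 275.806 g/mol; 2.15×28.085 = 60.383 g → 21.89 wt%.
Si in (Mg_0.51Fe_0.49)_3Al_2Si_3O_12: molar mass 449.486 g/mol; 3×28.085 = 84.255 g → 18.74 wt%.
Difference = 21.89 − 18.74 = 3.15 percentage points.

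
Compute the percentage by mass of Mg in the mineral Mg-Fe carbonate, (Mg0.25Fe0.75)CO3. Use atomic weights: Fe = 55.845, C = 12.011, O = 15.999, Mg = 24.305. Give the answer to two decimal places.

Molar mass of (Mg0.25Fe0.75)CO3: 0.25×24.305 + 0.75×55.845 + 1×12.011 + 3×15.999 = 107.968 g/mol.
Mass of Mg per formula unit: 0.25 × 24.305 = 6.076 g.
Weight fraction Mg = 6.076 / 107.968 = 0.0563.

5.63 mass %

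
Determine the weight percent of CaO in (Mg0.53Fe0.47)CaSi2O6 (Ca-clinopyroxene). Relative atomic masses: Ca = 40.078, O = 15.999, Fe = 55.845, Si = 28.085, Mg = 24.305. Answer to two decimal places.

24.24 wt%

Molar mass of (Mg0.53Fe0.47)CaSi2O6 = 0.53*24.305 + 0.47*55.845 + 1*40.078 + 2*28.085 + 6*15.999 = 231.371 g/mol.
Each formula unit contains 1 Ca, equivalent to 1/1 = 1.0000 mol CaO.
M(CaO) = 1×40.078 + 1×15.999 = 56.077 g/mol.
Mass of CaO per formula unit = 1.0000 × 56.077 = 56.077 g.
CaO wt% = 56.077 / 231.371 × 100 = 24.24%.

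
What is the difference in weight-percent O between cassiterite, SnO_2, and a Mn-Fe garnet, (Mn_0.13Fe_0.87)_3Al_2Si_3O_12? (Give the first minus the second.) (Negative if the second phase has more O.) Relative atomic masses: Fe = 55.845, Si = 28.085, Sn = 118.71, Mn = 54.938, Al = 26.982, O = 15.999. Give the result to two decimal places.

First mineral: 31.998 g O in 150.708 g formula = 21.23 wt% O.
Second mineral: 191.988 g O in 497.388 g formula = 38.60 wt% O.
21.23% − 38.60% gives a difference of -17.37 percentage points.

-17.37 percentage points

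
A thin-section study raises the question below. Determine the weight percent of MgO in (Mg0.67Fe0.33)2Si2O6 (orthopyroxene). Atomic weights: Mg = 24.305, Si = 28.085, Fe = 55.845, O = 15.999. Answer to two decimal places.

24.37 wt%

Molar mass of (Mg0.67Fe0.33)2Si2O6 = 1.34×24.305 + 0.66×55.845 + 2×28.085 + 6×15.999 = 221.590 g/mol.
Each formula unit contains 1.34 Mg, equivalent to 1.34/1 = 1.3400 mol MgO.
M(MgO) = 1×24.305 + 1×15.999 = 40.304 g/mol.
Mass of MgO per formula unit = 1.3400 × 40.304 = 54.007 g.
MgO wt% = 54.007 / 221.590 × 100 = 24.37%.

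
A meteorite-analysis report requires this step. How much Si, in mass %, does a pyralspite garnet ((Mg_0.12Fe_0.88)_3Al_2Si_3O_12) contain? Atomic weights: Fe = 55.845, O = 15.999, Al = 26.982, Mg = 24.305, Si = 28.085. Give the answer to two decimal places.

17.32 mass %

M((Mg_0.12Fe_0.88)_3Al_2Si_3O_12) = 486.388 g/mol.
Si contributes 3 × 28.085 = 84.255 g per mole.
84.255/486.388 = 0.1732 → 17.32%.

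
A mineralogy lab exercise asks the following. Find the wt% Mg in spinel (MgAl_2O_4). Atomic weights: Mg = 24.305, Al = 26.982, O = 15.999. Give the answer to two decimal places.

Molar mass of MgAl_2O_4: 1*24.305 + 2*26.982 + 4*15.999 = 142.265 g/mol.
Mass of Mg per formula unit: 1 × 24.305 = 24.305 g.
Weight fraction Mg = 24.305 / 142.265 = 0.1708.

17.08 weight percent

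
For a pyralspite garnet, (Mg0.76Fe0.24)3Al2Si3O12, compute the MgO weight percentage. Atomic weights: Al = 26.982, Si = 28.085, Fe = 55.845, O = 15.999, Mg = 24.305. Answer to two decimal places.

21.58 wt%

Molar mass of (Mg0.76Fe0.24)3Al2Si3O12 = 2.28×24.305 + 0.72×55.845 + 2×26.982 + 3×28.085 + 12×15.999 = 425.831 g/mol.
Each formula unit contains 2.28 Mg, equivalent to 2.28/1 = 2.2800 mol MgO.
M(MgO) = 1×24.305 + 1×15.999 = 40.304 g/mol.
Mass of MgO per formula unit = 2.2800 × 40.304 = 91.893 g.
MgO wt% = 91.893 / 425.831 × 100 = 21.58%.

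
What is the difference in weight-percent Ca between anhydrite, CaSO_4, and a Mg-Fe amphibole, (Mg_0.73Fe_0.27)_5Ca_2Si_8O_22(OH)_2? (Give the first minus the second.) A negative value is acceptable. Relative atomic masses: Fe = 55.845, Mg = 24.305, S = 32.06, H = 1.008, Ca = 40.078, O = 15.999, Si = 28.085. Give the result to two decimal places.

M(CaSO_4) = 136.134 g/mol, so wt% Ca = 40.078/136.134 × 100 = 29.44%.
M((Mg_0.73Fe_0.27)_5Ca_2Si_8O_22(OH)_2) = 854.932 g/mol, so wt% Ca = 80.156/854.932 × 100 = 9.38%.
29.44 − 9.38 = 20.06 pp.

20.06 percentage points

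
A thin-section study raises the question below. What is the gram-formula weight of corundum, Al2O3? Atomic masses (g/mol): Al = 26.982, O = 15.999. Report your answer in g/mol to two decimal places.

M = 2*26.982 + 3*15.999

101.96 g/mol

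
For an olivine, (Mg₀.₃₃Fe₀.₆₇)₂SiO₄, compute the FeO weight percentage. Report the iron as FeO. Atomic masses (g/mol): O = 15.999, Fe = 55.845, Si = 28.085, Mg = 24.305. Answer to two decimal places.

Molar mass of (Mg₀.₃₃Fe₀.₆₇)₂SiO₄ = 0.66*24.305 + 1.34*55.845 + 1*28.085 + 4*15.999 = 182.955 g/mol.
Each formula unit contains 1.34 Fe, equivalent to 1.34/1 = 1.3400 mol FeO.
M(FeO) = 1×55.845 + 1×15.999 = 71.844 g/mol.
Mass of FeO per formula unit = 1.3400 × 71.844 = 96.271 g.
FeO wt% = 96.271 / 182.955 × 100 = 52.62%.

52.62 wt%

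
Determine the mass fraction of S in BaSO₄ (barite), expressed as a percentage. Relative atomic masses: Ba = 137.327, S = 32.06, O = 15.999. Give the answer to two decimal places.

13.74 weight percent

M(BaSO₄) = 233.383 g/mol.
S contributes 1 × 32.06 = 32.060 g per mole.
32.060/233.383 = 0.1374 → 13.74%.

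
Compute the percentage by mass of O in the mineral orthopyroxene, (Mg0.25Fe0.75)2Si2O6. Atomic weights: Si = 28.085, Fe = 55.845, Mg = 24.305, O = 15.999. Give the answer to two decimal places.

38.69 mass %

Molar mass of (Mg0.25Fe0.75)2Si2O6: 0.50×24.305 + 1.50×55.845 + 2×28.085 + 6×15.999 = 248.084 g/mol.
Mass of O per formula unit: 6 × 15.999 = 95.994 g.
Weight fraction O = 95.994 / 248.084 = 0.3869.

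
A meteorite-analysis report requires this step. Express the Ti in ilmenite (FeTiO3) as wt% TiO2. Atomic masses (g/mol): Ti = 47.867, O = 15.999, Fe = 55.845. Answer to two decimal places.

M(FeTiO3) = 151.709 g/mol; M(TiO2) = 79.865 g/mol.
Moles TiO2 per formula unit = 1 Ti ÷ 1 = 1.0000.
TiO2 fraction = (1.0000 × 79.865) / 151.709 = 79.865/151.709 = 0.5264.

52.64 wt%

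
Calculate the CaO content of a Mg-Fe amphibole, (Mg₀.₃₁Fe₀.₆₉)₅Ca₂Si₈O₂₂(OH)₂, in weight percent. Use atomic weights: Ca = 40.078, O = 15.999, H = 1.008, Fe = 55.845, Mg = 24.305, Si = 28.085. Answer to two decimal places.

12.18 wt%

Formula mass = 921.166 g/mol.
2 Ca → 2.0000 mol CaO per formula unit; M(CaO) = 56.077, so CaO mass = 112.154 g.
112.154/921.166 × 100 = 12.18 wt%.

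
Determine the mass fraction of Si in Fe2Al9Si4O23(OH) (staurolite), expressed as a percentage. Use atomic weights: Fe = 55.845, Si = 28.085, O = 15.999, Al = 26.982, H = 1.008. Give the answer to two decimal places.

13.19 weight percent

Molar mass of Fe2Al9Si4O23(OH): 2×55.845 + 9×26.982 + 4×28.085 + 24×15.999 + 1×1.008 = 851.852 g/mol.
Mass of Si per formula unit: 4 × 28.085 = 112.340 g.
Weight fraction Si = 112.340 / 851.852 = 0.1319.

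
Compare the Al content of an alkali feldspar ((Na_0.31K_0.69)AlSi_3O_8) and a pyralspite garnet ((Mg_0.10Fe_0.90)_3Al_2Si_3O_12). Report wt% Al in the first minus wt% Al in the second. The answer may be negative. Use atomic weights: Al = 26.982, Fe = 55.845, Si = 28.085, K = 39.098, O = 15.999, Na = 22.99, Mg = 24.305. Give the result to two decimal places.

-1.18 percentage points

Al in (Na_0.31K_0.69)AlSi_3O_8: molar mass 273.334 g/mol; 1×26.982 = 26.982 g → 9.87 wt%.
Al in (Mg_0.10Fe_0.90)_3Al_2Si_3O_12: molar mass 488.280 g/mol; 2×26.982 = 53.964 g → 11.05 wt%.
Difference = 9.87 − 11.05 = -1.18 percentage points.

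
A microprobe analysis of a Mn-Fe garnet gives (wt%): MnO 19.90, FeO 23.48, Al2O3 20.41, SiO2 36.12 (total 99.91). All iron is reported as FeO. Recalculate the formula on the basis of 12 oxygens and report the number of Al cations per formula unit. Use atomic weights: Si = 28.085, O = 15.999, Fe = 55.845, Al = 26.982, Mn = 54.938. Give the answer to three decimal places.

MnO (M=70.937): mol = 0.28053; Mn = 0.28053, O = 0.28053.
FeO (M=71.844): mol = 0.32682; Fe = 0.32682, O = 0.32682.
Al2O3 (M=101.961): mol = 0.20017; Al = 0.40034, O = 0.60051.
SiO2 (M=60.083): mol = 0.60117; Si = 0.60117, O = 1.20234.
ΣO = 2.41020; factor = 12/ΣO = 4.97884.
Al apfu = 0.40034 × 4.97884 = 1.993.

1.993 Al apfu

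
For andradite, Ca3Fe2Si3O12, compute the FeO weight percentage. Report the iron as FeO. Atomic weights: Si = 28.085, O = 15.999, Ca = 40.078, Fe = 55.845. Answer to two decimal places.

28.28 wt%

M(Ca3Fe2Si3O12) = 508.167 g/mol; M(FeO) = 71.844 g/mol.
Moles FeO per formula unit = 2 Fe ÷ 1 = 2.0000.
FeO fraction = (2.0000 × 71.844) / 508.167 = 143.688/508.167 = 0.2828.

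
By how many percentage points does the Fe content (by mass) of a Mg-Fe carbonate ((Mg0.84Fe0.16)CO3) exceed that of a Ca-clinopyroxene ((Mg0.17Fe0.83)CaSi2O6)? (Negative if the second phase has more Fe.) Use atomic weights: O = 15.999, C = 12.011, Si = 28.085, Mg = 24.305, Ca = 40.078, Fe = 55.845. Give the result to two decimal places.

Fe in (Mg0.84Fe0.16)CO3: molar mass 89.359 g/mol; 0.16×55.845 = 8.935 g → 10.00 wt%.
Fe in (Mg0.17Fe0.83)CaSi2O6: molar mass 242.725 g/mol; 0.83×55.845 = 46.351 g → 19.10 wt%.
Difference = 10.00 − 19.10 = -9.10 percentage points.

-9.10 percentage points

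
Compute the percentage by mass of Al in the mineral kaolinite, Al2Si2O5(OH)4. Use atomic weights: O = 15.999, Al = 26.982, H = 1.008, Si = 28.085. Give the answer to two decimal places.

Molar mass of Al2Si2O5(OH)4: 2·26.982 + 2·28.085 + 9·15.999 + 4·1.008 = 258.157 g/mol.
Mass of Al per formula unit: 2 × 26.982 = 53.964 g.
Weight fraction Al = 53.964 / 258.157 = 0.2090.

20.90 mass %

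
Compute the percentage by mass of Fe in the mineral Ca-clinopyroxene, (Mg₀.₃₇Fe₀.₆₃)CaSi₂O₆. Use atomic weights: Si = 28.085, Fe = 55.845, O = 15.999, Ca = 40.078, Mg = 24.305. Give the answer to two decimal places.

14.88 wt%

Molar mass of (Mg₀.₃₇Fe₀.₆₃)CaSi₂O₆: 0.37*24.305 + 0.63*55.845 + 1*40.078 + 2*28.085 + 6*15.999 = 236.417 g/mol.
Mass of Fe per formula unit: 0.63 × 55.845 = 35.182 g.
Weight fraction Fe = 35.182 / 236.417 = 0.1488.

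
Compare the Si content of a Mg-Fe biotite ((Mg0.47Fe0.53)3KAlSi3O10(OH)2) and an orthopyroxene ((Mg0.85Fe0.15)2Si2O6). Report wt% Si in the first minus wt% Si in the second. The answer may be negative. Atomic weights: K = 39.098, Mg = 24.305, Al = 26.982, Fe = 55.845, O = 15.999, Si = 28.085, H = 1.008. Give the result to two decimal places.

-8.69 percentage points

First mineral: 84.255 g Si in 467.403 g formula = 18.03 wt% Si.
Second mineral: 56.170 g Si in 210.236 g formula = 26.72 wt% Si.
18.03% − 26.72% gives a difference of -8.69 percentage points.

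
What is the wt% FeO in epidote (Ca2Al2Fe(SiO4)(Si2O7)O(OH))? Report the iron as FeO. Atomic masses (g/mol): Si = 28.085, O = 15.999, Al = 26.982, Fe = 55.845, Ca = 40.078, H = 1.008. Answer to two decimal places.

14.87 wt%

Molar mass of Ca2Al2Fe(SiO4)(Si2O7)O(OH) = 2×40.078 + 2×26.982 + 1×55.845 + 3×28.085 + 13×15.999 + 1×1.008 = 483.215 g/mol.
Each formula unit contains 1 Fe, equivalent to 1/1 = 1.0000 mol FeO.
M(FeO) = 1×55.845 + 1×15.999 = 71.844 g/mol.
Mass of FeO per formula unit = 1.0000 × 71.844 = 71.844 g.
FeO wt% = 71.844 / 483.215 × 100 = 14.87%.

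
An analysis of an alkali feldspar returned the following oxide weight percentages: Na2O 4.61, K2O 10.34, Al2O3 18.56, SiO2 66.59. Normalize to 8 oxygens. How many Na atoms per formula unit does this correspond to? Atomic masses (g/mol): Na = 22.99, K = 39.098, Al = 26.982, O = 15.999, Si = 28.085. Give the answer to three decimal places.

0.404 Na apfu

Na2O: 4.61/61.979 = 0.07438 mol → 0.14876 mol Na, 0.07438 mol O.
K2O: 10.34/94.195 = 0.10977 mol → 0.21954 mol K, 0.10977 mol O.
Al2O3: 18.56/101.961 = 0.18203 mol → 0.36406 mol Al, 0.54609 mol O.
SiO2: 66.59/60.083 = 1.10830 mol → 1.10830 mol Si, 2.21660 mol O.
Total oxygen = 2.94684 mol. Normalization factor = 8/2.94684 = 2.71477.
Na per 8 O = 0.14876 × 2.71477 = 0.404.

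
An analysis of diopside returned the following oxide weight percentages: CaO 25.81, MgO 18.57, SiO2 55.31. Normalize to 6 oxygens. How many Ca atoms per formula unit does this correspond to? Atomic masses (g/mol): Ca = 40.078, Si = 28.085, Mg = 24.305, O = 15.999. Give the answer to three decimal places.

CaO (M=56.077): mol = 0.46026; Ca = 0.46026, O = 0.46026.
MgO (M=40.304): mol = 0.46075; Mg = 0.46075, O = 0.46075.
SiO2 (M=60.083): mol = 0.92056; Si = 0.92056, O = 1.84112.
ΣO = 2.76213; factor = 6/ΣO = 2.17224.
Ca apfu = 0.46026 × 2.17224 = 1.000.

1.000 Ca apfu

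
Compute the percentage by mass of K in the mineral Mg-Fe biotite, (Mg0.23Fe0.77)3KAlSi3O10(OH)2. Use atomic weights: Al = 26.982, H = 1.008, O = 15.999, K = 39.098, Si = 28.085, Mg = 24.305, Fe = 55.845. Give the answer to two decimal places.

M((Mg0.23Fe0.77)3KAlSi3O10(OH)2) = 490.111 g/mol.
K contributes 1 × 39.098 = 39.098 g per mole.
39.098/490.111 = 0.0798 → 7.98%.

7.98 mass %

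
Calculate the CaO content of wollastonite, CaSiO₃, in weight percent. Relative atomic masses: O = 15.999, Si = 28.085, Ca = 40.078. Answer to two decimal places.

Formula mass = 116.160 g/mol.
1 Ca → 1.0000 mol CaO per formula unit; M(CaO) = 56.077, so CaO mass = 56.077 g.
56.077/116.160 × 100 = 48.28 wt%.

48.28 wt%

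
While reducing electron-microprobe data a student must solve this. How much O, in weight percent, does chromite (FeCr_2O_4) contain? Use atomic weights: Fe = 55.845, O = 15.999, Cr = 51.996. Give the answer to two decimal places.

28.59 weight percent

Molar mass of FeCr_2O_4: 1*55.845 + 2*51.996 + 4*15.999 = 223.833 g/mol.
Mass of O per formula unit: 4 × 15.999 = 63.996 g.
Weight fraction O = 63.996 / 223.833 = 0.2859.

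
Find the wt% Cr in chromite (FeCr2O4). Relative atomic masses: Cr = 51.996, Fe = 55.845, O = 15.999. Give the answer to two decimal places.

46.46 weight percent

Molar mass of FeCr2O4: 1×55.845 + 2×51.996 + 4×15.999 = 223.833 g/mol.
Mass of Cr per formula unit: 2 × 51.996 = 103.992 g.
Weight fraction Cr = 103.992 / 223.833 = 0.4646.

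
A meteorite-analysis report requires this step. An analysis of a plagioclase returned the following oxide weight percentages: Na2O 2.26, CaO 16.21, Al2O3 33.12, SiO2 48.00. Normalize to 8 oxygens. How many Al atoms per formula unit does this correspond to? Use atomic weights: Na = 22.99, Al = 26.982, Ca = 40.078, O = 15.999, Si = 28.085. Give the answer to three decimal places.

Na2O (M=61.979): mol = 0.03646; Na = 0.07292, O = 0.03646.
CaO (M=56.077): mol = 0.28907; Ca = 0.28907, O = 0.28907.
Al2O3 (M=101.961): mol = 0.32483; Al = 0.64966, O = 0.97449.
SiO2 (M=60.083): mol = 0.79889; Si = 0.79889, O = 1.59778.
ΣO = 2.89780; factor = 8/ΣO = 2.76072.
Al apfu = 0.64966 × 2.76072 = 1.794.

1.794 Al apfu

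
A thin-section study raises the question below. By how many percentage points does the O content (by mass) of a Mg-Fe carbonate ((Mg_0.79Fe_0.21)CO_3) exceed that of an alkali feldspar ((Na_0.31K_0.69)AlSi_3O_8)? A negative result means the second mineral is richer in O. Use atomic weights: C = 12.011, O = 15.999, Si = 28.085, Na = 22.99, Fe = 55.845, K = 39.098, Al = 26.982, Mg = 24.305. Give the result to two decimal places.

5.95 percentage points

O in (Mg_0.79Fe_0.21)CO_3: molar mass 90.936 g/mol; 3×15.999 = 47.997 g → 52.78 wt%.
O in (Na_0.31K_0.69)AlSi_3O_8: molar mass 273.334 g/mol; 8×15.999 = 127.992 g → 46.83 wt%.
Difference = 52.78 − 46.83 = 5.95 percentage points.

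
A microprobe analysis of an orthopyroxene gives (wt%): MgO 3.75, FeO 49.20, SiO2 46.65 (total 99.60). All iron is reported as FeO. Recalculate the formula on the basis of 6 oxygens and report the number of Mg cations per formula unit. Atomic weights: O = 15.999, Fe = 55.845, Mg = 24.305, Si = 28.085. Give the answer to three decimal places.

MgO: 3.75/40.304 = 0.09304 mol → 0.09304 mol Mg, 0.09304 mol O.
FeO: 49.20/71.844 = 0.68482 mol → 0.68482 mol Fe, 0.68482 mol O.
SiO2: 46.65/60.083 = 0.77643 mol → 0.77643 mol Si, 1.55286 mol O.
Total oxygen = 2.33072 mol. Normalization factor = 6/2.33072 = 2.57431.
Mg per 6 O = 0.09304 × 2.57431 = 0.240.

0.240 Mg apfu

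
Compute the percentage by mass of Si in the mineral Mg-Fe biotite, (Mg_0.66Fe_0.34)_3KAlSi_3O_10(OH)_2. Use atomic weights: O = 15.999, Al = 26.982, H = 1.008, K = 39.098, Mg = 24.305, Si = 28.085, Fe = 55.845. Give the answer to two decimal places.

18.75 weight percent

M((Mg_0.66Fe_0.34)_3KAlSi_3O_10(OH)_2) = 449.425 g/mol.
Si contributes 3 × 28.085 = 84.255 g per mole.
84.255/449.425 = 0.1875 → 18.75%.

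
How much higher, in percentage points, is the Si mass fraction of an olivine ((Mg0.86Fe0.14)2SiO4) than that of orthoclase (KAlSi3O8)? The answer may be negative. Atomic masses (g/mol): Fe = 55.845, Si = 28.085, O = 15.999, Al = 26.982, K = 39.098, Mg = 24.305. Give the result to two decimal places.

Si in (Mg0.86Fe0.14)2SiO4: molar mass 149.522 g/mol; 1×28.085 = 28.085 g → 18.78 wt%.
Si in KAlSi3O8: molar mass 278.327 g/mol; 3×28.085 = 84.255 g → 30.27 wt%.
Difference = 18.78 − 30.27 = -11.49 percentage points.

-11.49 percentage points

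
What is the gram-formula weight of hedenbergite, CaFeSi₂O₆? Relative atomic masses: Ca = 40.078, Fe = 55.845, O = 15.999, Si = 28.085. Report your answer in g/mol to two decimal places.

248.09 g/mol

The formula mass is the sum 1·40.078 + 1·55.845 + 2·28.085 + 6·15.999.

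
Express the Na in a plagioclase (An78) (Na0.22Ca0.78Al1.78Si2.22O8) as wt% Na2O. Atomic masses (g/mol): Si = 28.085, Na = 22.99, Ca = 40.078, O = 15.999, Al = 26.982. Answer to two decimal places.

M(Na0.22Ca0.78Al1.78Si2.22O8) = 274.687 g/mol; M(Na2O) = 61.979 g/mol.
Moles Na2O per formula unit = 0.22 Na ÷ 2 = 0.1100.
Na2O fraction = (0.1100 × 61.979) / 274.687 = 6.818/274.687 = 0.0248.

2.48 wt%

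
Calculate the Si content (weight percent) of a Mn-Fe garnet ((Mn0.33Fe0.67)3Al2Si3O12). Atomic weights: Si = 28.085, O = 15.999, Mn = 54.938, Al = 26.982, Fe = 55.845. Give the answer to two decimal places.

Molar mass of (Mn0.33Fe0.67)3Al2Si3O12: 0.99*54.938 + 2.01*55.845 + 2*26.982 + 3*28.085 + 12*15.999 = 496.844 g/mol.
Mass of Si per formula unit: 3 × 28.085 = 84.255 g.
Weight fraction Si = 84.255 / 496.844 = 0.1696.

16.96 weight percent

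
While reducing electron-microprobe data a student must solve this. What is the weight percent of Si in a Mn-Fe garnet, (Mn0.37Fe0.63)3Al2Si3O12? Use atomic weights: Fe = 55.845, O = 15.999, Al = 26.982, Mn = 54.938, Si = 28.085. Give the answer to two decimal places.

16.96 wt%

M((Mn0.37Fe0.63)3Al2Si3O12) = 496.735 g/mol.
Si contributes 3 × 28.085 = 84.255 g per mole.
84.255/496.735 = 0.1696 → 16.96%.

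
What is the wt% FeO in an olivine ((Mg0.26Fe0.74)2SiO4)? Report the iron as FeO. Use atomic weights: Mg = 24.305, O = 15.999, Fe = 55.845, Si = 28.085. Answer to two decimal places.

56.75 wt%

M((Mg0.26Fe0.74)2SiO4) = 187.370 g/mol; M(FeO) = 71.844 g/mol.
Moles FeO per formula unit = 1.48 Fe ÷ 1 = 1.4800.
FeO fraction = (1.4800 × 71.844) / 187.370 = 106.329/187.370 = 0.5675.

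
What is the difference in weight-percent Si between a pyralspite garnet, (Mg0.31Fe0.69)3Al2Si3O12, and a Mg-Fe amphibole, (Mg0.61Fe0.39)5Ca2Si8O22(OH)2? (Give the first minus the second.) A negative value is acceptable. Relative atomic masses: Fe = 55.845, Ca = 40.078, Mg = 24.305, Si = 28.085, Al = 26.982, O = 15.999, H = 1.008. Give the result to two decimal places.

Si in (Mg0.31Fe0.69)3Al2Si3O12: molar mass 468.410 g/mol; 3×28.085 = 84.255 g → 17.99 wt%.
Si in (Mg0.61Fe0.39)5Ca2Si8O22(OH)2: molar mass 873.856 g/mol; 8×28.085 = 224.680 g → 25.71 wt%.
Difference = 17.99 − 25.71 = -7.72 percentage points.

-7.72 percentage points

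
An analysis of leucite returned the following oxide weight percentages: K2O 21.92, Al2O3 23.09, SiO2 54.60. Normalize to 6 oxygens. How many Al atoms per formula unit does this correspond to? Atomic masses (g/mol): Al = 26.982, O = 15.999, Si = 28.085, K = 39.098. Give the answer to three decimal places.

K2O: 21.92/94.195 = 0.23271 mol → 0.46542 mol K, 0.23271 mol O.
Al2O3: 23.09/101.961 = 0.22646 mol → 0.45292 mol Al, 0.67938 mol O.
SiO2: 54.60/60.083 = 0.90874 mol → 0.90874 mol Si, 1.81748 mol O.
Total oxygen = 2.72957 mol. Normalization factor = 6/2.72957 = 2.19815.
Al per 6 O = 0.45292 × 2.19815 = 0.996.

0.996 Al apfu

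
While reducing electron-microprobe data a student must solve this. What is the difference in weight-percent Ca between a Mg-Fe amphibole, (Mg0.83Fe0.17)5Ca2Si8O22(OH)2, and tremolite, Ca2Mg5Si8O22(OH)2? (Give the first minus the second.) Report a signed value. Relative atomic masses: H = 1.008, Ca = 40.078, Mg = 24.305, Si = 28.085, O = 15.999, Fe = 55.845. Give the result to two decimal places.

-0.32 percentage points

M((Mg0.83Fe0.17)5Ca2Si8O22(OH)2) = 839.162 g/mol, so wt% Ca = 80.156/839.162 × 100 = 9.55%.
M(Ca2Mg5Si8O22(OH)2) = 812.353 g/mol, so wt% Ca = 80.156/812.353 × 100 = 9.87%.
9.55 − 9.87 = -0.32 pp.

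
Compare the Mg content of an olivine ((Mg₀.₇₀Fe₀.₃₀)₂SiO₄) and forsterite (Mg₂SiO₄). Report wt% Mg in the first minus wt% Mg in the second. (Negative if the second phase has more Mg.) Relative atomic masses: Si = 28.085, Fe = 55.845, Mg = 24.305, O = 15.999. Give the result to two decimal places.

First mineral: 34.027 g Mg in 159.615 g formula = 21.32 wt% Mg.
Second mineral: 48.610 g Mg in 140.691 g formula = 34.55 wt% Mg.
21.32% − 34.55% gives a difference of -13.23 percentage points.

-13.23 percentage points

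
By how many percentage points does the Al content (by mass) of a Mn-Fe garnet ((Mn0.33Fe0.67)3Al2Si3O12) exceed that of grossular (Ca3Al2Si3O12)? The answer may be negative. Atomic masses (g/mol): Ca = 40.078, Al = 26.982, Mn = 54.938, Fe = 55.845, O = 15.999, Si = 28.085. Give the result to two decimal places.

-1.12 percentage points

Al in (Mn0.33Fe0.67)3Al2Si3O12: molar mass 496.844 g/mol; 2×26.982 = 53.964 g → 10.86 wt%.
Al in Ca3Al2Si3O12: molar mass 450.441 g/mol; 2×26.982 = 53.964 g → 11.98 wt%.
Difference = 10.86 − 11.98 = -1.12 percentage points.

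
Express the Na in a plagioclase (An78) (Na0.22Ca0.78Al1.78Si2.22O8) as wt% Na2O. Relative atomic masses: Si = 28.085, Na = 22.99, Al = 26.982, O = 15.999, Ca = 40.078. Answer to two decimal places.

2.48 wt%

Molar mass of Na0.22Ca0.78Al1.78Si2.22O8 = 0.22*22.99 + 0.78*40.078 + 1.78*26.982 + 2.22*28.085 + 8*15.999 = 274.687 g/mol.
Each formula unit contains 0.22 Na, equivalent to 0.22/2 = 0.1100 mol Na2O.
M(Na2O) = 2×22.99 + 1×15.999 = 61.979 g/mol.
Mass of Na2O per formula unit = 0.1100 × 61.979 = 6.818 g.
Na2O wt% = 6.818 / 274.687 × 100 = 2.48%.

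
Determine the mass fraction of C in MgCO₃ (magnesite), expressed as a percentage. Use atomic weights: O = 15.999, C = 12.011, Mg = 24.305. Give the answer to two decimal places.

Formula mass = 1×24.305 + 1×12.011 + 3×15.999 = 84.313 g/mol, of which 12.011 g is C.
So C makes up 12.011/84.313 = 0.1425 of the mass, i.e. 14.25%.

14.25 weight percent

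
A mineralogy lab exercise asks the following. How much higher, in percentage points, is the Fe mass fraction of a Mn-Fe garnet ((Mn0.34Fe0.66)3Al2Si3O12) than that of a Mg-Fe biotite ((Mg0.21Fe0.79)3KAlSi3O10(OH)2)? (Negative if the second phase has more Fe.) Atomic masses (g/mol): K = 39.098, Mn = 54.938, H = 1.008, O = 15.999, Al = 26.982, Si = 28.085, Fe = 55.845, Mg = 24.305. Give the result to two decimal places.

First mineral: 110.573 g Fe in 496.817 g formula = 22.26 wt% Fe.
Second mineral: 132.353 g Fe in 492.004 g formula = 26.90 wt% Fe.
22.26% − 26.90% gives a difference of -4.64 percentage points.

-4.64 percentage points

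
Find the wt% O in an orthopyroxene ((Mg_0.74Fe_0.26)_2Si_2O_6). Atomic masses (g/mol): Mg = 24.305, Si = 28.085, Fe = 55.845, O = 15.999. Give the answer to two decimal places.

M((Mg_0.74Fe_0.26)_2Si_2O_6) = 217.175 g/mol.
O contributes 6 × 15.999 = 95.994 g per mole.
95.994/217.175 = 0.4420 → 44.20%.

44.20 weight percent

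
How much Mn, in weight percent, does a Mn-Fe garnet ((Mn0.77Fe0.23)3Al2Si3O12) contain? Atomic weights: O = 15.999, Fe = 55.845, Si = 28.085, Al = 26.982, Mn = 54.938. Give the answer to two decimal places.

Molar mass of (Mn0.77Fe0.23)3Al2Si3O12: 2.31·54.938 + 0.69·55.845 + 2·26.982 + 3·28.085 + 12·15.999 = 495.647 g/mol.
Mass of Mn per formula unit: 2.31 × 54.938 = 126.907 g.
Weight fraction Mn = 126.907 / 495.647 = 0.2560.

25.60 weight percent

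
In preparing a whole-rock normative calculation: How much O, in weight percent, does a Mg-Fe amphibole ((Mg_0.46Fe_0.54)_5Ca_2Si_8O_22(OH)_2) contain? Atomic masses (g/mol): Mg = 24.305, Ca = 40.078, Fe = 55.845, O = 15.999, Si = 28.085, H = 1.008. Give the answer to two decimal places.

42.78 weight percent

Formula mass = 2.30·24.305 + 2.70·55.845 + 2·40.078 + 8·28.085 + 24·15.999 + 2·1.008 = 897.511 g/mol, of which 383.976 g is O.
So O makes up 383.976/897.511 = 0.4278 of the mass, i.e. 42.78%.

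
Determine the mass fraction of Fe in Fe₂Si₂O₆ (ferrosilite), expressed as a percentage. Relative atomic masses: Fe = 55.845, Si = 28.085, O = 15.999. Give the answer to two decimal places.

42.33 mass %

Formula mass = 2×55.845 + 2×28.085 + 6×15.999 = 263.854 g/mol, of which 111.690 g is Fe.
So Fe makes up 111.690/263.854 = 0.4233 of the mass, i.e. 42.33%.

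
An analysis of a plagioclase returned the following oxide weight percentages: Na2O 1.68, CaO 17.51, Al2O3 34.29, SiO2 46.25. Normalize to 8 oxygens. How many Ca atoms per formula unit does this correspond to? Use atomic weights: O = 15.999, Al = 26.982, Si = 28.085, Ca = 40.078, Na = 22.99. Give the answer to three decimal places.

0.865 Ca apfu

1.68 wt% Na2O ÷ 61.979 g/mol = 0.02711 mol, giving 0.05422 Na and 0.02711 O.
17.51 wt% CaO ÷ 56.077 g/mol = 0.31225 mol, giving 0.31225 Ca and 0.31225 O.
34.29 wt% Al2O3 ÷ 101.961 g/mol = 0.33631 mol, giving 0.67262 Al and 1.00893 O.
46.25 wt% SiO2 ÷ 60.083 g/mol = 0.76977 mol, giving 0.76977 Si and 1.53954 O.
Oxygen sums to 2.88783; scaling by 8/2.88783 = 2.77025 puts the formula on 8 O.
Ca: 0.31225 × 2.77025 = 0.865 atoms per formula unit.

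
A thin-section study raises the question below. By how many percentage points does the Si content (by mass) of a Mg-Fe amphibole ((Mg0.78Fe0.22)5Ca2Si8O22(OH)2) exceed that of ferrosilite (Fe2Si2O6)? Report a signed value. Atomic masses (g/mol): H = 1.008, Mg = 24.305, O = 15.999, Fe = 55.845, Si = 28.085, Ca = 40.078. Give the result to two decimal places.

5.24 percentage points

First mineral: 224.680 g Si in 847.047 g formula = 26.53 wt% Si.
Second mineral: 56.170 g Si in 263.854 g formula = 21.29 wt% Si.
26.53% − 21.29% gives a difference of 5.24 percentage points.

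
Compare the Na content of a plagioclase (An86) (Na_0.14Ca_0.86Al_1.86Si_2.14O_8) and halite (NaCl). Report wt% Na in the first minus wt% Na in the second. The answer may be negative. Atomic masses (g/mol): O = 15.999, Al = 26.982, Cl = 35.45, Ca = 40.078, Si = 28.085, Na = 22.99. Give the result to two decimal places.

M(Na_0.14Ca_0.86Al_1.86Si_2.14O_8) = 275.966 g/mol, so wt% Na = 3.219/275.966 × 100 = 1.17%.
M(NaCl) = 58.440 g/mol, so wt% Na = 22.990/58.440 × 100 = 39.34%.
1.17 − 39.34 = -38.17 pp.

-38.17 percentage points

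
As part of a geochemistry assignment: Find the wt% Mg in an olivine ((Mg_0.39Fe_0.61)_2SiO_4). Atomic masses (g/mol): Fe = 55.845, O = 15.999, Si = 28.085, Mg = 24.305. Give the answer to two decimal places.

Molar mass of (Mg_0.39Fe_0.61)_2SiO_4: 0.78×24.305 + 1.22×55.845 + 1×28.085 + 4×15.999 = 179.170 g/mol.
Mass of Mg per formula unit: 0.78 × 24.305 = 18.958 g.
Weight fraction Mg = 18.958 / 179.170 = 0.1058.

10.58 wt%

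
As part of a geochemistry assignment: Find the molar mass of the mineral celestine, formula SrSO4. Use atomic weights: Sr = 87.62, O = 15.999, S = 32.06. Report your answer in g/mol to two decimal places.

M = 1·87.62 + 1·32.06 + 4·15.999

183.68 g/mol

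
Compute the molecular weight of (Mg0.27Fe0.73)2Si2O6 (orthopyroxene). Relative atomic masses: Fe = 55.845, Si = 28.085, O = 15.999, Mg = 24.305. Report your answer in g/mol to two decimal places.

246.82 g/mol

The formula mass is the sum 0.54×24.305 + 1.46×55.845 + 2×28.085 + 6×15.999.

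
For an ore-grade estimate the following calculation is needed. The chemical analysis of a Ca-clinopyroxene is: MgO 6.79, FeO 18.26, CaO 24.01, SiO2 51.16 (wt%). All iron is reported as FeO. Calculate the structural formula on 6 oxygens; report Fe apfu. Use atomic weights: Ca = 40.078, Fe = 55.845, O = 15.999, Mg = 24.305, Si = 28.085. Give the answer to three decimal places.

MgO: 6.79/40.304 = 0.16847 mol → 0.16847 mol Mg, 0.16847 mol O.
FeO: 18.26/71.844 = 0.25416 mol → 0.25416 mol Fe, 0.25416 mol O.
CaO: 24.01/56.077 = 0.42816 mol → 0.42816 mol Ca, 0.42816 mol O.
SiO2: 51.16/60.083 = 0.85149 mol → 0.85149 mol Si, 1.70298 mol O.
Total oxygen = 2.55377 mol. Normalization factor = 6/2.55377 = 2.34947.
Fe per 6 O = 0.25416 × 2.34947 = 0.597.

0.597 Fe apfu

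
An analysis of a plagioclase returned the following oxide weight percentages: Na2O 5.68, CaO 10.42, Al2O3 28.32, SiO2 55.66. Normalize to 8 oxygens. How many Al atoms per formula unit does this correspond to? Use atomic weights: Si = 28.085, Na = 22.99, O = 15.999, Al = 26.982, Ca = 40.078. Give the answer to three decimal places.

Na2O: 5.68/61.979 = 0.09164 mol → 0.18328 mol Na, 0.09164 mol O.
CaO: 10.42/56.077 = 0.18582 mol → 0.18582 mol Ca, 0.18582 mol O.
Al2O3: 28.32/101.961 = 0.27775 mol → 0.55550 mol Al, 0.83325 mol O.
SiO2: 55.66/60.083 = 0.92639 mol → 0.92639 mol Si, 1.85278 mol O.
Total oxygen = 2.96349 mol. Normalization factor = 8/2.96349 = 2.69952.
Al per 8 O = 0.55550 × 2.69952 = 1.500.

1.500 Al apfu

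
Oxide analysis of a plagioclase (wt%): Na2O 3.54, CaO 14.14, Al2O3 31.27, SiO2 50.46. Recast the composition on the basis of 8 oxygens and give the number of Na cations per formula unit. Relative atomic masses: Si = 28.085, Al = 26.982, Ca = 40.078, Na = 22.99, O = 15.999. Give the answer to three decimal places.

Na2O: 3.54/61.979 = 0.05712 mol → 0.11424 mol Na, 0.05712 mol O.
CaO: 14.14/56.077 = 0.25215 mol → 0.25215 mol Ca, 0.25215 mol O.
Al2O3: 31.27/101.961 = 0.30669 mol → 0.61338 mol Al, 0.92007 mol O.
SiO2: 50.46/60.083 = 0.83984 mol → 0.83984 mol Si, 1.67968 mol O.
Total oxygen = 2.90902 mol. Normalization factor = 8/2.90902 = 2.75007.
Na per 8 O = 0.11424 × 2.75007 = 0.314.

0.314 Na apfu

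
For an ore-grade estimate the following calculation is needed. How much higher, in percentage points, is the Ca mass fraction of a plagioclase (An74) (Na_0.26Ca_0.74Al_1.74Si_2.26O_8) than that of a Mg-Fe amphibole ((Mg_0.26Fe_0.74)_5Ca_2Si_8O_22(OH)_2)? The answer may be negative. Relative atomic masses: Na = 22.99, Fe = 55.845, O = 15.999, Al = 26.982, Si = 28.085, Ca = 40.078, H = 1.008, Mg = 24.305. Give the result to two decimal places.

2.19 percentage points

First mineral: 29.658 g Ca in 274.048 g formula = 10.82 wt% Ca.
Second mineral: 80.156 g Ca in 929.051 g formula = 8.63 wt% Ca.
10.82% − 8.63% gives a difference of 2.19 percentage points.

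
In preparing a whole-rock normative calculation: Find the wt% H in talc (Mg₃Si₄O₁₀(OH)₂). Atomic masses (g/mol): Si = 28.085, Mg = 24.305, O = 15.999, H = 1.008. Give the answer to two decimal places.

0.53 mass %

Formula mass = 3×24.305 + 4×28.085 + 12×15.999 + 2×1.008 = 379.259 g/mol, of which 2.016 g is H.
So H makes up 2.016/379.259 = 0.0053 of the mass, i.e. 0.53%.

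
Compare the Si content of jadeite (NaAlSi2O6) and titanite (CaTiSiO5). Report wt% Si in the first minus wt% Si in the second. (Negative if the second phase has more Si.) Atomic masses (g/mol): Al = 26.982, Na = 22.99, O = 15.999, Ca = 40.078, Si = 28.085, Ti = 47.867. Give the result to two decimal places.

M(NaAlSi2O6) = 202.136 g/mol, so wt% Si = 56.170/202.136 × 100 = 27.79%.
M(CaTiSiO5) = 196.025 g/mol, so wt% Si = 28.085/196.025 × 100 = 14.33%.
27.79 − 14.33 = 13.46 pp.

13.46 percentage points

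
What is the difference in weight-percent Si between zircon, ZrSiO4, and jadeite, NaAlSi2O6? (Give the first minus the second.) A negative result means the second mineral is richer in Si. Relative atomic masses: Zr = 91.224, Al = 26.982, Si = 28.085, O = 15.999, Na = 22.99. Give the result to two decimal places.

-12.47 percentage points

First mineral: 28.085 g Si in 183.305 g formula = 15.32 wt% Si.
Second mineral: 56.170 g Si in 202.136 g formula = 27.79 wt% Si.
15.32% − 27.79% gives a difference of -12.47 percentage points.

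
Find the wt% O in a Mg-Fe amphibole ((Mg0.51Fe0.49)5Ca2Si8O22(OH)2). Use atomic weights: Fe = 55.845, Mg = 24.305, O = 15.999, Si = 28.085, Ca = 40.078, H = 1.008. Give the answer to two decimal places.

43.16 mass %

Molar mass of (Mg0.51Fe0.49)5Ca2Si8O22(OH)2: 2.55·24.305 + 2.45·55.845 + 2·40.078 + 8·28.085 + 24·15.999 + 2·1.008 = 889.626 g/mol.
Mass of O per formula unit: 24 × 15.999 = 383.976 g.
Weight fraction O = 383.976 / 889.626 = 0.4316.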